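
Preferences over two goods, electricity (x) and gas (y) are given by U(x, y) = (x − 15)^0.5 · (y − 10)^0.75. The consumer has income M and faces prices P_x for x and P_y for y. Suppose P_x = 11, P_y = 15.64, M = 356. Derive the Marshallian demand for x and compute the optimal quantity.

x* = 16.2582

MRS = (2/3)·(y−10)/(x−15). Tangency with P_x/P_y gives y−10 = (3/2)·(P_x/P_y)·(x−15).
After buying the subsistence bundle (15, 10), a share 0.4 of the remaining income goes to x: x* = 15 + 0.4·(M − 15P_x − 10P_y)/P_x.
Discretionary income = 356 − 15·11 − 10·15.64 = 34.6; x* = 15 + 0.4·34.6/11 = 16.2582.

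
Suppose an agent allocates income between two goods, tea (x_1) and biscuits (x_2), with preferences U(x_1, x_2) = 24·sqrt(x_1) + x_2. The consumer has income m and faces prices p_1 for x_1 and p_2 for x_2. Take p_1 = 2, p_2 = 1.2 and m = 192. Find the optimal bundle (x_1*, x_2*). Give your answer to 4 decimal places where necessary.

MU_x_1 = 12/√x_1, MU_x_2 = 1. Tangency: 12/√x_1 = p_1/p_2.
Thus x_1* = (12·p_2/p_1)² — independent of m — with the rest of income spent on x_2.
Plugging in: x_1* = (12·1.2/2)² = 51.84, x_2* = 73.6.

x_1* = 51.84, x_2* = 73.6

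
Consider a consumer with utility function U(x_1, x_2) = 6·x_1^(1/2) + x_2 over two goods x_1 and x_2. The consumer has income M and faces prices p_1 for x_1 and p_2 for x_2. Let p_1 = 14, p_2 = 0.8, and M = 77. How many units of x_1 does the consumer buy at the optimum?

MU_x_1 = 3/√x_1, MU_x_2 = 1. Tangency: 3/√x_1 = p_1/p_2.
Thus x_1* = (3·p_2/p_1)² — independent of M — with the rest of income spent on x_2.
Plugging in: x_1* = (3·0.8/14)² = 0.0294.

x_1* = 0.0294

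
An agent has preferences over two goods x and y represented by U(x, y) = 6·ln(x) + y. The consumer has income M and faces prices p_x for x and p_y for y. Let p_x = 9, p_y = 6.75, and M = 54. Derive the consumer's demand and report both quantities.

x* = 4.5, y* = 2

MU_x = 6/x, MU_y = 1. Tangency: 6/x = p_x/p_y.
So x*(p_x,p_y) = 6·p_y/p_x, independent of income; and y* = (M − 6·p_y)/p_y.
At the given prices: x* = 6·6.75/9 = 4.5, and y* = 2.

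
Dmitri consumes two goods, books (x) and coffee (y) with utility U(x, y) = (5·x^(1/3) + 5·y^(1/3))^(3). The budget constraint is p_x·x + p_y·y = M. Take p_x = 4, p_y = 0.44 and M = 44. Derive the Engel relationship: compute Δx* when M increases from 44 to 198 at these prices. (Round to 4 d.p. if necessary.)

Δx* = 9.5888

Numerically y/x = 27.410122, so x* = 44/(4 + 0.44·27.410122) = 2.7396.
At M' = 198: x* = 12.3284. Change: 12.3284 − 2.7396 = 9.5888.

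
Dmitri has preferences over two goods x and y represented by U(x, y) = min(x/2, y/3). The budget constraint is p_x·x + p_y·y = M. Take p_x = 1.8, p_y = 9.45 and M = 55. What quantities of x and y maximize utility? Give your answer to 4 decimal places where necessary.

x* = 3.4429, y* = 5.1643

With perfect complements, no substitution: consume in ratio x:y = 2:3.
Budget: p_x·x + p_y·(3/2)·x = M, so (2·p_x + 3·p_y)·x = 2·M.
Demand: x*(p_x,p_y,M) = 2·M/(2·p_x + 3·p_y), y* = 3·M/(2·p_x + 3·p_y).
Here 2·1.8 + 3·9.45 = 31.95, giving x* = 3.4429 and y* = 5.1643.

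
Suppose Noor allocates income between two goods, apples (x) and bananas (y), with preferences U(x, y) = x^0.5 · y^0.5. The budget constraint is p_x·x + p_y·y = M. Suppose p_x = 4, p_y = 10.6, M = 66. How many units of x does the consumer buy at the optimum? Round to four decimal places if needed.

x* = 8.25

Demand: x*(p_x,p_y,M) = 0.5·M/p_x and y* = 0.5·M/p_y.
At p_x=4, p_y=10.6, M=66: x* = 0.5·66/4 = 8.25.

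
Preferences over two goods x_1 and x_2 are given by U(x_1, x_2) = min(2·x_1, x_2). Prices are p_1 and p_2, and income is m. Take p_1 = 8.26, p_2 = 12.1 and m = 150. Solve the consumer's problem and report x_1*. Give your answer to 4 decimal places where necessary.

x_1* = 4.6211

Leontief preferences: the optimum is at the kink where x_1/1 = x_2/2, i.e. x_2 = 2·x_1.
Budget: p_1·x_1 + p_2·2·x_1 = m, so (p_1 + 2·p_2)·x_1 = m.
Demand: x_1*(p_1,p_2,m) = m/(p_1 + 2·p_2), x_2* = 2·m/(p_1 + 2·p_2).
Here 8.26 + 2·12.1 = 32.46, giving x_1* = 4.6211.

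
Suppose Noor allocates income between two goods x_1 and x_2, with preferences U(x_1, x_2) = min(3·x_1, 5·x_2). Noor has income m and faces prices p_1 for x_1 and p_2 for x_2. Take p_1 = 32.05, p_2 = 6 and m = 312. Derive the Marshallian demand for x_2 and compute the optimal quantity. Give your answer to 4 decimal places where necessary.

x_2* = 5.2511

Leontief preferences: the optimum is at the kink where x_1/5 = x_2/3, i.e. x_2 = (3/5)·x_1.
Budget: p_1·x_1 + p_2·(3/5)·x_1 = m, so (5·p_1 + 3·p_2)·x_1 = 5·m.
Demand: x_1*(p_1,p_2,m) = 5·m/(5·p_1 + 3·p_2), x_2* = 3·m/(5·p_1 + 3·p_2).
Here 5·32.05 + 3·6 = 178.25, giving x_2* = 5.2511.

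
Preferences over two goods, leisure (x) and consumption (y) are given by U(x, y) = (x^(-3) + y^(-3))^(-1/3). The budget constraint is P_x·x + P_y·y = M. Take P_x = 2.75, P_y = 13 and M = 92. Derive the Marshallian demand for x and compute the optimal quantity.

MRS = MU_x/MU_y = (y/x)^(4). Set equal to P_x/P_y.
Solve for the ratio: y/x = [P_x/P_y]^(0.25).
With the ratio pinned down, the budget gives x* = M/(P_x + P_y·(y/x)) and y* = (y/x)·x*.
Numerically y/x = 0.678184, so x* = 92/(2.75 + 13·0.678184) = 7.9541.

x* = 7.9541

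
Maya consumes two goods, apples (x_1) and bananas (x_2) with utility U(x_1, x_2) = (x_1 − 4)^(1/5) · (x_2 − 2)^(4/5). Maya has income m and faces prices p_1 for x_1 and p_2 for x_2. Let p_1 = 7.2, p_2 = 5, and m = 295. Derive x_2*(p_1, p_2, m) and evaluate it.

x_2* = 42.992

After buying the subsistence bundle (4, 2), a share 0.2 of the remaining income goes to x_1: x_1* = 4 + 0.2·(m − 4p_1 − 2p_2)/p_1.
Discretionary income = 295 − 4·7.2 − 2·5 = 256.2; x_2* = 2 + 0.8·256.2/5 = 42.992.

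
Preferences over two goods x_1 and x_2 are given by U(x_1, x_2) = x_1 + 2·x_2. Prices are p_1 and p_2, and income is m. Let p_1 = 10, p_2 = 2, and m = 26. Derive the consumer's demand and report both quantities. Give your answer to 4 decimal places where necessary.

Perfect substitutes: compare marginal utility per dollar. 1/p_1 vs 2/p_2 → 0.1 vs 1.
x_2 gives more utility per dollar, so spend all income on x_2: x_2* = m/p_2, x_1* = 0.
Numerically: x_1* = 0, x_2* = 13.

x_1* = 0, x_2* = 13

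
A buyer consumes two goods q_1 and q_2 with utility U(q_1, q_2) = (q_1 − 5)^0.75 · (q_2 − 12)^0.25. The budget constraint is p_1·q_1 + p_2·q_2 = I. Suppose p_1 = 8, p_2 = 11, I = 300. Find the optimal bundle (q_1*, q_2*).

q_1* = 17, q_2* = 14.9091

This is Cobb-Douglas in (q_1−5, q_2−12): tangency gives 0.75·p_2·(q_2−12) = 0.25·p_1·(q_1−5).
After buying the subsistence bundle (5, 12), a share 0.75 of the remaining income goes to q_1: q_1* = 5 + 0.75·(I − 5p_1 − 12p_2)/p_1.
Discretionary income = 300 − 5·8 − 12·11 = 128; q_1* = 5 + 0.75·128/8 = 17; q_2* = 12 + 0.25·128/11 = 14.9091.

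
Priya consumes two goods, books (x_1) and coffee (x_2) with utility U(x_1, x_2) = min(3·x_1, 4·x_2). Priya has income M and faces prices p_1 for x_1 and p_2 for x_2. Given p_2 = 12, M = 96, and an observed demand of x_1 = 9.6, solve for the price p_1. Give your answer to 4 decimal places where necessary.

p_1 = 1

With perfect complements, no substitution: consume in ratio x_1:x_2 = 4:3.
Budget: p_1·x_1 + p_2·(3/4)·x_1 = M, so (4·p_1 + 3·p_2)·x_1 = 4·M.
Demand: x_1*(p_1,p_2,M) = 4·M/(4·p_1 + 3·p_2), x_2* = 3·M/(4·p_1 + 3·p_2).
Set x_1* = 9.6 in the demand function and solve for p_1: p_1 = 1.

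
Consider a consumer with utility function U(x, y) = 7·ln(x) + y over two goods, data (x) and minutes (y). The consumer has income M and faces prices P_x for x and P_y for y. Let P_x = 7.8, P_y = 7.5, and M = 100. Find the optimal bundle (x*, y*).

x* = 6.7308, y* = 6.3333

So x*(P_x,P_y) = 7·P_y/P_x, independent of income; and y* = (M − 7·P_y)/P_y.
At the given prices: x* = 7·7.5/7.8 = 6.7308, and y* = 6.3333.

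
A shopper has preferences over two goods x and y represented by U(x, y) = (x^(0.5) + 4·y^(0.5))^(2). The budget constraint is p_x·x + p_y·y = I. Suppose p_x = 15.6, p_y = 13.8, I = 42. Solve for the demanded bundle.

x* = 0.1411, y* = 2.884

MU_x ∝ x^(-0.5), MU_y ∝ 4·y^(-0.5), so MRS = (1/4)·(y/x)^(0.5) = p_x/p_y.
Solve for the ratio: y/x = [4·p_x/p_y]^(2).
Substitute y = (y/x)·x into the budget: x* = I/(p_x + p_y·(y/x)).
Numerically y/x = 20.446125, so x* = 42/(15.6 + 13.8·20.446125) = 0.1411 and y* = 20.446125·0.1411 = 2.884.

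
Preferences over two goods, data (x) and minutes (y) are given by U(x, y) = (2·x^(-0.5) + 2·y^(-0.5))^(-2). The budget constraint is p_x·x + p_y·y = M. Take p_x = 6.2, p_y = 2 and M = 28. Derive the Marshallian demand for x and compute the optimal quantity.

From the CES first-order condition, (y/x)^(1.5) = p_x/p_y.
Solve for the ratio: y/x = [p_x/p_y]^(2/3).
Substitute y = (y/x)·x into the budget: x* = M/(p_x + p_y·(y/x)).
Numerically y/x = 2.126055, so x* = 28/(6.2 + 2·2.126055) = 2.6789.

x* = 2.6789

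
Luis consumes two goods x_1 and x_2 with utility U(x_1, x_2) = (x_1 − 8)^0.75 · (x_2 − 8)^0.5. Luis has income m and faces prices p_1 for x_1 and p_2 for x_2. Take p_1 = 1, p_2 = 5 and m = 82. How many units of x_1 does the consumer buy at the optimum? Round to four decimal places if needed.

This is Cobb-Douglas in (x_1−8, x_2−8): tangency gives 0.75·p_2·(x_2−8) = 0.5·p_1·(x_1−8).
Substituting into the budget: x_1* = 8 + 0.6·(m − 8·p_1 − 8·p_2)/p_1, and x_2* = 8 + 0.4·(…)/p_2.
Discretionary income = 82 − 8·1 − 8·5 = 34; x_1* = 8 + 0.6·34/1 = 28.4.

x_1* = 28.4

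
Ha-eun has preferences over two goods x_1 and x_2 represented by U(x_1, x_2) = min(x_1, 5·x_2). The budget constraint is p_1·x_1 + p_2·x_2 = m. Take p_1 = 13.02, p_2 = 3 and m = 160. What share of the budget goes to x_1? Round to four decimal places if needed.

share on x_1 = 0.9559

Leontief preferences: the optimum is at the kink where x_1/5 = x_2/1, i.e. x_2 = (1/5)·x_1.
Budget: p_1·x_1 + p_2·(1/5)·x_1 = m, so (5·p_1 + p_2)·x_1 = 5·m.
Demand: x_1*(p_1,p_2,m) = 5·m/(5·p_1 + p_2), x_2* = m/(5·p_1 + p_2).
Here 5·13.02 + 3 = 68.1, giving x_1* = 11.7474 and x_2* = 2.3495.
Expenditure on x_1: 13.02·11.7474 = 152.9515; share = 0.9559.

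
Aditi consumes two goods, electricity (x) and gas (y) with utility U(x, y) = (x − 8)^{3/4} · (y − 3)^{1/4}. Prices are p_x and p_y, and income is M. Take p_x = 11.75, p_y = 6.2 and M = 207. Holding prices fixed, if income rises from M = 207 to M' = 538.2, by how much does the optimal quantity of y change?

Δy* = 13.3548

This is Cobb-Douglas in (x−8, y−3): tangency gives 0.75·p_y·(y−3) = 0.25·p_x·(x−8).
Substituting into the budget: x* = 8 + 0.75·(M − 8·p_x − 3·p_y)/p_x, and y* = 3 + 0.25·(…)/p_y.
Discretionary income = 207 − 8·11.75 − 3·6.2 = 94.4; y* = 3 + 0.25·94.4/6.2 = 6.8065.
At M' = 538.2: y* = 20.1613. Change: 20.1613 − 6.8065 = 13.3548.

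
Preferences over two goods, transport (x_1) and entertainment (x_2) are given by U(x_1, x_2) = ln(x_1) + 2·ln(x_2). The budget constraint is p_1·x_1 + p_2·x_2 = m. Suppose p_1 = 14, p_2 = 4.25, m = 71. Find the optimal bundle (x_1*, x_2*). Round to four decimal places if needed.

Tangency: MRS = (1/2)·x_2/x_1 = p_1/p_2.
Rearranging, p_2·x_2 = 2·p_1·x_1. Substituting into the budget gives p_1·x_1·(1 + 2) = m.
Demand: x_1*(p_1,p_2,m) = 1/3·m/p_1 and x_2* = 2/3·m/p_2.
At p_1=14, p_2=4.25, m=71: x_1* = 1/3·71/14 = 1.6905, x_2* = 11.1373.

x_1* = 1.6905, x_2* = 11.1373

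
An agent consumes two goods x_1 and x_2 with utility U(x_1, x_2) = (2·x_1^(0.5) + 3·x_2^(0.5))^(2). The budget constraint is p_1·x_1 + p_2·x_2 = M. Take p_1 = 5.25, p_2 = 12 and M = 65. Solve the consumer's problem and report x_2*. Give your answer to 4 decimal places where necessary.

x_2* = 2.687

MRS = MU_x_1/MU_x_2 = (2/3)·(x_2/x_1)^(0.5). Set equal to p_1/p_2.
Solve for the ratio: x_2/x_1 = [(3/2)·p_1/p_2]^(2).
Substitute x_2 = (x_2/x_1)·x_1 into the budget: x_1* = M/(p_1 + p_2·(x_2/x_1)).
Numerically x_2/x_1 = 0.430664, so x_1* = 65/(5.25 + 12·0.430664) = 6.2392 and x_2* = 0.430664·6.2392 = 2.687.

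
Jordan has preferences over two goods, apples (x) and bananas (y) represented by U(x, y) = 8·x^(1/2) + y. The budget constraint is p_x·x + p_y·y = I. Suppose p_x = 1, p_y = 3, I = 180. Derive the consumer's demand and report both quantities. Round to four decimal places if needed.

MU_x = 4/√x, MU_y = 1. Tangency: 4/√x = p_x/p_y.
Solve: √x = 4·p_y/p_x, so x*(p_x,p_y) = (4·p_y/p_x)², and y* = (I − p_x·x*)/p_y.
Plugging in: x* = (4·3/1)² = 144, y* = 12.

x* = 144, y* = 12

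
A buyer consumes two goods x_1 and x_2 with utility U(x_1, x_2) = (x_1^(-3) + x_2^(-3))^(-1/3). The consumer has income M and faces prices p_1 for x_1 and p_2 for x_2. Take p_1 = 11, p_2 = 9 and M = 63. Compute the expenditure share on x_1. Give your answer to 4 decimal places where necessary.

Substitute x_2 = (x_2/x_1)·x_1 into the budget: x_1* = M/(p_1 + p_2·(x_2/x_1)).
Numerically x_2/x_1 = 1.051447, so x_1* = 63/(11 + 9·1.051447) = 3.0787 and x_2* = 1.051447·3.0787 = 3.2371.
Expenditure on x_1: 11·3.0787 = 33.866; share = 0.5376.

share on x_1 = 0.5376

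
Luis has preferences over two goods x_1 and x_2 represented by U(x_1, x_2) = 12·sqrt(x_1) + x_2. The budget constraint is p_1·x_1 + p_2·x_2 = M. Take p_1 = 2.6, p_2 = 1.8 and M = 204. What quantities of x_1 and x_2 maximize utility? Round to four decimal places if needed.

Utility is quasi-linear in x_2; the FOC for x_1 is 6/√x_1 = p_1/p_2.
Thus x_1* = (6·p_2/p_1)² — independent of M — with the rest of income spent on x_2.
Plugging in: x_1* = (6·1.8/2.6)² = 17.2544, x_2* = 88.4103.

x_1* = 17.2544, x_2* = 88.4103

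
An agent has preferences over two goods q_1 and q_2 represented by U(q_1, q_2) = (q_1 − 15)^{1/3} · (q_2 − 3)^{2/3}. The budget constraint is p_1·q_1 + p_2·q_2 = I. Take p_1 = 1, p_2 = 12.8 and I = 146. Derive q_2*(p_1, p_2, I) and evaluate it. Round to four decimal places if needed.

q_2* = 7.8229

MRS = (1/2)·(q_2−3)/(q_1−15). Tangency with p_1/p_2 gives q_2−3 = 2·(p_1/p_2)·(q_1−15).
Substituting into the budget: q_1* = 15 + 1/3·(I − 15·p_1 − 3·p_2)/p_1, and q_2* = 3 + 2/3·(…)/p_2.
Discretionary income = 146 − 15·1 − 3·12.8 = 92.6; q_2* = 3 + 2/3·92.6/12.8 = 7.8229.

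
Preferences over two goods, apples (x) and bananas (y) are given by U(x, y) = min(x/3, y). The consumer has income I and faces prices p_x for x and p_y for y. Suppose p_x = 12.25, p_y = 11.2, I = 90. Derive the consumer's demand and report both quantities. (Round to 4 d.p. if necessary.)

With perfect complements, no substitution: consume in ratio x:y = 3:1.
Budget: p_x·x + p_y·(1/3)·x = I, so (3·p_x + p_y)·x = 3·I.
Demand: x*(p_x,p_y,I) = 3·I/(3·p_x + p_y), y* = I/(3·p_x + p_y).
Here 3·12.25 + 11.2 = 47.95, giving x* = 5.6309 and y* = 1.877.

x* = 5.6309, y* = 1.877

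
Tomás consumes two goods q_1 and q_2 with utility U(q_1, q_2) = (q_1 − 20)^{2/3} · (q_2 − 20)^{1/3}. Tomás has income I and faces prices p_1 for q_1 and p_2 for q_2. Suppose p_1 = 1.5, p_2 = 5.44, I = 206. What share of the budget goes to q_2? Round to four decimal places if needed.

share on q_2 = 0.6369

Substituting into the budget: q_1* = 20 + 2/3·(I − 20·p_1 − 20·p_2)/p_1, and q_2* = 20 + 1/3·(…)/p_2.
Discretionary income = 206 − 20·1.5 − 20·5.44 = 67.2; q_1* = 20 + 2/3·67.2/1.5 = 49.8667; q_2* = 20 + 1/3·67.2/5.44 = 24.1176.
Expenditure on q_2: 5.44·24.1176 = 131.2; share = 0.6369.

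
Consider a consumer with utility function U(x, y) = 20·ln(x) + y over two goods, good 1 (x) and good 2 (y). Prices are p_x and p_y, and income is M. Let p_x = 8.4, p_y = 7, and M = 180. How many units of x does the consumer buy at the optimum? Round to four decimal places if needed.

Set MRS = p_x/p_y: (20/x)/1 = p_x/p_y.
So x*(p_x,p_y) = 20·p_y/p_x, independent of income; and y* = (M − 20·p_y)/p_y.
At the given prices: x* = 20·7/8.4 = 16.6667.

x* = 16.6667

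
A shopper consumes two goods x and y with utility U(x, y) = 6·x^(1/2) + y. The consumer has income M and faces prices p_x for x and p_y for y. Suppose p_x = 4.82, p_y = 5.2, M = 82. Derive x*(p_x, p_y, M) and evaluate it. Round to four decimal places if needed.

x* = 10.475

Set MRS = p_x/p_y: 3·x^(−1/2) = p_x/p_y.
Solve: √x = 3·p_y/p_x, so x*(p_x,p_y) = (3·p_y/p_x)², and y* = (M − p_x·x*)/p_y.
Plugging in: x* = (3·5.2/4.82)² = 10.475.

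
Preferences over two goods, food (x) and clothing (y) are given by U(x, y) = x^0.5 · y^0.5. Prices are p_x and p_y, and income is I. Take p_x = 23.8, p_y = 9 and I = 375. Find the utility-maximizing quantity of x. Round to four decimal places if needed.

The MRS is y/x. Set MRS = p_x/p_y.
So 0.5·p_y·y = 0.5·p_x·x; combined with the budget, a share 0.5 of income goes to x.
Demand: x*(p_x,p_y,I) = 0.5·I/p_x and y* = 0.5·I/p_y.
At p_x=23.8, p_y=9, I=375: x* = 0.5·375/23.8 = 7.8782.

x* = 7.8782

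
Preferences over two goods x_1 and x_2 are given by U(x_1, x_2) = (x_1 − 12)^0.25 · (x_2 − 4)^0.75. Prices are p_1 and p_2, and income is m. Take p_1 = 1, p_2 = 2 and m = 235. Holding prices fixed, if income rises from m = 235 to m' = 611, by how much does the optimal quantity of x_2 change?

Δx_2* = 141

MRS = (1/3)·(x_2−4)/(x_1−12). Tangency with p_1/p_2 gives x_2−4 = 3·(p_1/p_2)·(x_1−12).
After buying the subsistence bundle (12, 4), a share 0.25 of the remaining income goes to x_1: x_1* = 12 + 0.25·(m − 12p_1 − 4p_2)/p_1.
Discretionary income = 235 − 12·1 − 4·2 = 215; x_2* = 4 + 0.75·215/2 = 84.625.
At m' = 611: x_2* = 225.625. Change: 225.625 − 84.625 = 141.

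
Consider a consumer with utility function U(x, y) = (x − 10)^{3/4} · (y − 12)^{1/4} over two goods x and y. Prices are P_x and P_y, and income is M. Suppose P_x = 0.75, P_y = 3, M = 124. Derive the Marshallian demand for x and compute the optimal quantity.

x* = 90.5

MRS = 3·(y−12)/(x−10). Tangency with P_x/P_y gives y−12 = (1/3)·(P_x/P_y)·(x−10).
Substituting into the budget: x* = 10 + 0.75·(M − 10·P_x − 12·P_y)/P_x, and y* = 12 + 0.25·(…)/P_y.
Discretionary income = 124 − 10·0.75 − 12·3 = 80.5; x* = 10 + 0.75·80.5/0.75 = 90.5.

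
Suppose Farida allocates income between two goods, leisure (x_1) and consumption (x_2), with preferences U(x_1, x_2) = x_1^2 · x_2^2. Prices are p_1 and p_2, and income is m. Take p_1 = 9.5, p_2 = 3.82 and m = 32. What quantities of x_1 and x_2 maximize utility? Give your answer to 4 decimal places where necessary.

x_1* = 1.6842, x_2* = 4.1885

Demand: x_1*(p_1,p_2,m) = 0.5·m/p_1 and x_2* = 0.5·m/p_2.
At p_1=9.5, p_2=3.82, m=32: x_1* = 0.5·32/9.5 = 1.6842, x_2* = 4.1885.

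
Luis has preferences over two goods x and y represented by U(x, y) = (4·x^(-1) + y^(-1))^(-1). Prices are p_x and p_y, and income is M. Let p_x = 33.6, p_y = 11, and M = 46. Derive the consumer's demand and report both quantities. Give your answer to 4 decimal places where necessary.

x* = 1.0645, y* = 0.9302

Substitute y = (y/x)·x into the budget: x* = M/(p_x + p_y·(y/x)).
Numerically y/x = 0.873863, so x* = 46/(33.6 + 11·0.873863) = 1.0645 and y* = 0.873863·1.0645 = 0.9302.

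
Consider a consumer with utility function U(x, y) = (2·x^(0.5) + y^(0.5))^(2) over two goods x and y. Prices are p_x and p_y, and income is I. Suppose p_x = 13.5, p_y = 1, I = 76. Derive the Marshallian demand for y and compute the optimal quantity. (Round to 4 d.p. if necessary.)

y* = 58.6286

Numerically y/x = 45.5625, so x* = 76/(13.5 + 1·45.5625) = 1.2868 and y* = 45.5625·1.2868 = 58.6286.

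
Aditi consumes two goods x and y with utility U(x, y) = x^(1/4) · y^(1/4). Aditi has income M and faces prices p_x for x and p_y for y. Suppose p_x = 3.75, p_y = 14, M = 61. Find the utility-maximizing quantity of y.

y* = 2.1786

Tangency: MRS = y/x = p_x/p_y.
Rearranging, p_y·y = p_x·x. Substituting into the budget gives p_x·x·(1 + 1) = M.
Demand: x*(p_x,p_y,M) = 0.5·M/p_x and y* = 0.5·M/p_y.
At p_x=3.75, p_y=14, M=61: y* = 0.5·61/14 = 2.1786.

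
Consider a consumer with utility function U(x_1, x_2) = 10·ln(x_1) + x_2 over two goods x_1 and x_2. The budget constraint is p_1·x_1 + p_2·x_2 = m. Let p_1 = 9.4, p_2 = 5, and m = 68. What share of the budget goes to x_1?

share on x_1 = 0.7353

At the given prices: x_1* = 10·5/9.4 = 5.3191, and x_2* = 3.6.
Expenditure on x_1: 9.4·5.3191 = 50; share = 0.7353.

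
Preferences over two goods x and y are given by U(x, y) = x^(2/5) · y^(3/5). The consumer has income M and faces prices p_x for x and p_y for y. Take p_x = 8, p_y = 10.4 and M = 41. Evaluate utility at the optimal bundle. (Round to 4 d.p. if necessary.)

V = 2.2338

Tangency: MRS = (2/3)·y/x = p_x/p_y.
So 0.4·p_y·y = 0.6·p_x·x; combined with the budget, a share 0.4 of income goes to x.
Demand: x*(p_x,p_y,M) = 0.4·M/p_x and y* = 0.6·M/p_y.
At p_x=8, p_y=10.4, M=41: x* = 0.4·41/8 = 2.05, y* = 2.3654.
Utility at the optimum: U(2.05, 2.3654) = 2.2338.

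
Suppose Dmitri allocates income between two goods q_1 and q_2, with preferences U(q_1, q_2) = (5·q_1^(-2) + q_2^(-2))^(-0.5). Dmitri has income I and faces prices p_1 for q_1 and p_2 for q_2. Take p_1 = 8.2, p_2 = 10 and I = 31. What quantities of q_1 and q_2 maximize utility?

From the CES first-order condition, 5·(q_2/q_1)^(3) = p_1/p_2.
Hence q_2/q_1 = ((1/5)·p_1/p_2)^(1/(3)), i.e. raised to the 1/3 power.
With the ratio pinned down, the budget gives q_1* = I/(p_1 + p_2·(q_2/q_1)) and q_2* = (q_2/q_1)·q_1*.
Numerically q_2/q_1 = 0.54737, so q_1* = 31/(8.2 + 10·0.54737) = 2.2671 and q_2* = 0.54737·2.2671 = 1.241.

q_1* = 2.2671, q_2* = 1.241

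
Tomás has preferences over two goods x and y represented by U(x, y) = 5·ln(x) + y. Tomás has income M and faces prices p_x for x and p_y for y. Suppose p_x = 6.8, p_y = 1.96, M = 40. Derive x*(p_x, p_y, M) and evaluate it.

x* = 1.4412

At the given prices: x* = 5·1.96/6.8 = 1.4412.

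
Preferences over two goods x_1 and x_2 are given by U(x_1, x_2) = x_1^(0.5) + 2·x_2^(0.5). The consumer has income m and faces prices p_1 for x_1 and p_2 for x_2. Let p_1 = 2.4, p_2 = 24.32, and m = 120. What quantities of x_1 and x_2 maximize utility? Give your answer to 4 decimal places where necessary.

From the CES first-order condition, (1/2)·(x_2/x_1)^(0.5) = p_1/p_2.
Hence x_2/x_1 = (2·p_1/p_2)^(1/(0.5)), i.e. raised to the 2 power.
With the ratio pinned down, the budget gives x_1* = m/(p_1 + p_2·(x_2/x_1)) and x_2* = (x_2/x_1)·x_1*.
Numerically x_2/x_1 = 0.038954, so x_1* = 120/(2.4 + 24.32·0.038954) = 35.8491 and x_2* = 0.038954·35.8491 = 1.3965.

x_1* = 35.8491, x_2* = 1.3965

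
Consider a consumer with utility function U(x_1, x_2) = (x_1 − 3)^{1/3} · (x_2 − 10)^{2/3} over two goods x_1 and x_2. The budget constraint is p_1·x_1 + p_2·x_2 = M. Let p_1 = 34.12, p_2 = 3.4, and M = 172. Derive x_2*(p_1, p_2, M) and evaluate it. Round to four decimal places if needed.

This is Cobb-Douglas in (x_1−3, x_2−10): tangency gives 1/3·p_2·(x_2−10) = 2/3·p_1·(x_1−3).
After buying the subsistence bundle (3, 10), a share 1/3 of the remaining income goes to x_1: x_1* = 3 + 1/3·(M − 3p_1 − 10p_2)/p_1.
Discretionary income = 172 − 3·34.12 − 10·3.4 = 35.64; x_2* = 10 + 2/3·35.64/3.4 = 16.9882.

x_2* = 16.9882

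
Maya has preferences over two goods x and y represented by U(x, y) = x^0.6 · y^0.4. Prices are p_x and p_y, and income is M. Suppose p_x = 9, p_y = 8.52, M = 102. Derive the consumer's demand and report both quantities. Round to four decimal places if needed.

x* = 6.8, y* = 4.7887

Tangency: MRS = (3/2)·y/x = p_x/p_y.
Rearranging, p_y·y = (2/3)·p_x·x. Substituting into the budget gives p_x·x·(1 + (2/3)) = M.
Demand: x*(p_x,p_y,M) = 0.6·M/p_x and y* = 0.4·M/p_y.
At p_x=9, p_y=8.52, M=102: x* = 0.6·102/9 = 6.8, y* = 4.7887.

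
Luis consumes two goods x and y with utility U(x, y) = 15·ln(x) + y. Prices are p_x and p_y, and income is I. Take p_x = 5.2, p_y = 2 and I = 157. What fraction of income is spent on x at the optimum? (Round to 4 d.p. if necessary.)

MU_x = 15/x, MU_y = 1. Tangency: 15/x = p_x/p_y.
So x*(p_x,p_y) = 15·p_y/p_x, independent of income; and y* = (I − 15·p_y)/p_y.
At the given prices: x* = 15·2/5.2 = 5.7692, and y* = 63.5.
Expenditure on x: 5.2·5.7692 = 30; share = 0.1911.

share on x = 0.1911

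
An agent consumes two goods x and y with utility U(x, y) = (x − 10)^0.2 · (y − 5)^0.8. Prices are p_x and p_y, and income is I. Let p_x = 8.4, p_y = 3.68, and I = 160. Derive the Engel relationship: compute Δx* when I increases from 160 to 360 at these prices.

Δx* = 4.7619

Let x' = x−10, y' = y−5. MRS = (1/4)·y'/x' = p_x/p_y.
After buying the subsistence bundle (10, 5), a share 0.2 of the remaining income goes to x: x* = 10 + 0.2·(I − 10p_x − 5p_y)/p_x.
Discretionary income = 160 − 10·8.4 − 5·3.68 = 57.6; x* = 10 + 0.2·57.6/8.4 = 11.3714.
At I' = 360: x* = 16.1333. Change: 16.1333 − 11.3714 = 4.7619.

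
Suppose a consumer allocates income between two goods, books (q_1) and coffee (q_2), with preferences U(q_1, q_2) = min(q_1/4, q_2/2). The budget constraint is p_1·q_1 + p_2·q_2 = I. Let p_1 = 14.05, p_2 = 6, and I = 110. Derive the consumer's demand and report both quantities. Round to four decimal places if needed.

q_1* = 6.4516, q_2* = 3.2258

Demand: q_1*(p_1,p_2,I) = 4·I/(4·p_1 + 2·p_2), q_2* = 2·I/(4·p_1 + 2·p_2).
Here 4·14.05 + 2·6 = 68.2, giving q_1* = 6.4516 and q_2* = 3.2258.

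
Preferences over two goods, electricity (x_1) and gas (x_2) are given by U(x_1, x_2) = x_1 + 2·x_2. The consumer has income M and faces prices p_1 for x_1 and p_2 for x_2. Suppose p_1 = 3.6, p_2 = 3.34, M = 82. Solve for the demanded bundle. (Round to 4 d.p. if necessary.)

x_1* = 0, x_2* = 24.5509

Linear utility — the consumer picks whichever good has higher MU/price: 1/3.6 = 0.2778 vs 2/3.34 = 0.5988.
x_2 gives more utility per dollar, so spend all income on x_2: x_2* = M/p_2, x_1* = 0.
Numerically: x_1* = 0, x_2* = 24.5509.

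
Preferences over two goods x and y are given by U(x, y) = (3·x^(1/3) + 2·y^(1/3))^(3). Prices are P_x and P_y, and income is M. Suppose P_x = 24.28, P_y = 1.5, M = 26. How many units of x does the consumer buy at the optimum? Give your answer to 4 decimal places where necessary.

With the ratio pinned down, the budget gives x* = M/(P_x + P_y·(y/x)) and y* = (y/x)·x*.
Numerically y/x = 35.448613, so x* = 26/(24.28 + 1.5·35.448613) = 0.3357.

x* = 0.3357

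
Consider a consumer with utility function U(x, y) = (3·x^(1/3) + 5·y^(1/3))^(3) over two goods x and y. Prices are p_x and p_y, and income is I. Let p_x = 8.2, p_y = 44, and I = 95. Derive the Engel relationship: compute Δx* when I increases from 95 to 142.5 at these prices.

MRS = MU_x/MU_y = (3/5)·(y/x)^(2/3). Set equal to p_x/p_y.
Solve for the ratio: y/x = [(5/3)·p_x/p_y]^(1.5).
With the ratio pinned down, the budget gives x* = I/(p_x + p_y·(y/x)) and y* = (y/x)·x*.
Numerically y/x = 0.173107, so x* = 95/(8.2 + 44·0.173107) = 6.0063.
At I' = 142.5: x* = 9.0095. Change: 9.0095 − 6.0063 = 3.0032.

Δx* = 3.0032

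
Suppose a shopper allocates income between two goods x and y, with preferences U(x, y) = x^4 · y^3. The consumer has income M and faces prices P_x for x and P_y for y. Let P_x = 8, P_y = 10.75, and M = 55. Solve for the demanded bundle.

Demand: x*(P_x,P_y,M) = 4/7·M/P_x and y* = 3/7·M/P_y.
At P_x=8, P_y=10.75, M=55: x* = 4/7·55/8 = 3.9286, y* = 2.1927.

x* = 3.9286, y* = 2.1927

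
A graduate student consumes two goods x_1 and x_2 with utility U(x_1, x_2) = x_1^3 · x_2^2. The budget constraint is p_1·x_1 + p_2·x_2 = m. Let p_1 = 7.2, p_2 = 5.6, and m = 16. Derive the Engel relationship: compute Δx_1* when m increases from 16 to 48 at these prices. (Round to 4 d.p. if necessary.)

Δx_1* = 2.6667

The MRS is (3/2)·x_2/x_1. Set MRS = p_1/p_2.
So 3·p_2·x_2 = 2·p_1·x_1; combined with the budget, a share 0.6 of income goes to x_1.
Demand: x_1*(p_1,p_2,m) = 0.6·m/p_1 and x_2* = 0.4·m/p_2.
At p_1=7.2, p_2=5.6, m=16: x_1* = 0.6·16/7.2 = 1.3333.
At m' = 48: x_1* = 4. Change: 4 − 1.3333 = 2.6667.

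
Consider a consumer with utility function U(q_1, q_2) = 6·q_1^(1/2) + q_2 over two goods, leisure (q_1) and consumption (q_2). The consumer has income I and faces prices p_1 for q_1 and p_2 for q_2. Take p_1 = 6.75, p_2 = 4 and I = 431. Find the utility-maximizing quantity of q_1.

Solve: √q_1 = 3·p_2/p_1, so q_1*(p_1,p_2) = (3·p_2/p_1)², and q_2* = (I − p_1·q_1*)/p_2.
Plugging in: q_1* = (3·4/6.75)² = 3.1605.

q_1* = 3.1605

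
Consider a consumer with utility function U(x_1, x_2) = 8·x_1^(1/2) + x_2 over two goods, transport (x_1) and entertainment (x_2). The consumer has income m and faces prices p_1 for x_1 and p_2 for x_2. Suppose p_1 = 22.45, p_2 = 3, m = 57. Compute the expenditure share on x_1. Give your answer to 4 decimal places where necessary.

share on x_1 = 0.1125

Set MRS = p_1/p_2: 4·x_1^(−1/2) = p_1/p_2.
Thus x_1* = (4·p_2/p_1)² — independent of m — with the rest of income spent on x_2.
Plugging in: x_1* = (4·3/22.45)² = 0.2857, x_2* = 16.8619.
Expenditure on x_1: 22.45·0.2857 = 6.4143; share = 0.1125.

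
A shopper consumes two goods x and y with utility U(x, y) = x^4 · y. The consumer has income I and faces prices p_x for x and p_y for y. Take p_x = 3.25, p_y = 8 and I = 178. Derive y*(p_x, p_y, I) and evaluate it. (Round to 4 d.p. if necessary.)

y* = 4.45

At p_x=3.25, p_y=8, I=178: y* = 0.2·178/8 = 4.45.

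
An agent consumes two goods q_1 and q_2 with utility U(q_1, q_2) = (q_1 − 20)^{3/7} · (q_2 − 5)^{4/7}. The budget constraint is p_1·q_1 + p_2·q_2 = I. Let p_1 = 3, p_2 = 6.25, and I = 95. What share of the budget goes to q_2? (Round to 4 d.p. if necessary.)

share on q_2 = 0.3515

This is Cobb-Douglas in (q_1−20, q_2−5): tangency gives 3/7·p_2·(q_2−5) = 4/7·p_1·(q_1−20).
Substituting into the budget: q_1* = 20 + 3/7·(I − 20·p_1 − 5·p_2)/p_1, and q_2* = 5 + 4/7·(…)/p_2.
Discretionary income = 95 − 20·3 − 5·6.25 = 3.75; q_1* = 20 + 3/7·3.75/3 = 20.5357; q_2* = 5 + 4/7·3.75/6.25 = 5.3429.
Expenditure on q_2: 6.25·5.3429 = 33.3929; share = 0.3515.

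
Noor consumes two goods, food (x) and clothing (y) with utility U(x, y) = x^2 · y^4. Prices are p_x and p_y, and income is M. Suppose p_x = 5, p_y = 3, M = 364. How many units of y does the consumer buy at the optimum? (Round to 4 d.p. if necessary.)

Tangency: MRS = (1/2)·y/x = p_x/p_y.
Rearranging, p_y·y = 2·p_x·x. Substituting into the budget gives p_x·x·(1 + 2) = M.
Demand: x*(p_x,p_y,M) = 1/3·M/p_x and y* = 2/3·M/p_y.
At p_x=5, p_y=3, M=364: y* = 2/3·364/3 = 80.8889.

y* = 80.8889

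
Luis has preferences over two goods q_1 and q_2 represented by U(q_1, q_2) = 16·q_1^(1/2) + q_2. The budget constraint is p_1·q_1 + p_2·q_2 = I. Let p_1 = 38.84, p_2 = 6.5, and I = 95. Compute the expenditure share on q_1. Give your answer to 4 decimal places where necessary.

share on q_1 = 0.7328

MU_q_1 = 8/√q_1, MU_q_2 = 1. Tangency: 8/√q_1 = p_1/p_2.
Thus q_1* = (8·p_2/p_1)² — independent of I — with the rest of income spent on q_2.
Plugging in: q_1* = (8·6.5/38.84)² = 1.7925, q_2* = 3.9048.
Expenditure on q_1: 38.84·1.7925 = 69.6189; share = 0.7328.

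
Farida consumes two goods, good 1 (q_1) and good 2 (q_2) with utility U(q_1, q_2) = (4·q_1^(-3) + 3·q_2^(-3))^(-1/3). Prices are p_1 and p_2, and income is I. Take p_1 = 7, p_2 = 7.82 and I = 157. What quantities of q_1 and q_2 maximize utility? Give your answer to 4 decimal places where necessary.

MU_q_1 ∝ 4·q_1^(-4), MU_q_2 ∝ 3·q_2^(-4), so MRS = (4/3)·(q_2/q_1)^(4) = p_1/p_2.
Hence q_2/q_1 = ((3/4)·p_1/p_2)^(1/(4)), i.e. raised to the 0.25 power.
With the ratio pinned down, the budget gives q_1* = I/(p_1 + p_2·(q_2/q_1)) and q_2* = (q_2/q_1)·q_1*.
Numerically q_2/q_1 = 0.905187, so q_1* = 157/(7 + 7.82·0.905187) = 11.1517 and q_2* = 0.905187·11.1517 = 10.0944.

q_1* = 11.1517, q_2* = 10.0944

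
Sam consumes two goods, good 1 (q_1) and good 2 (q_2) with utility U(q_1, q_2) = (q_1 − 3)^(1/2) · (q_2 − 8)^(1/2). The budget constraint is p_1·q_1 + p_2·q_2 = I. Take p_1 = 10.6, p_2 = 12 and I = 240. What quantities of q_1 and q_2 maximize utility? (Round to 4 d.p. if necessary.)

This is Cobb-Douglas in (q_1−3, q_2−8): tangency gives 0.5·p_2·(q_2−8) = 0.5·p_1·(q_1−3).
Substituting into the budget: q_1* = 3 + 0.5·(I − 3·p_1 − 8·p_2)/p_1, and q_2* = 8 + 0.5·(…)/p_2.
Discretionary income = 240 − 3·10.6 − 8·12 = 112.2; q_1* = 3 + 0.5·112.2/10.6 = 8.2925; q_2* = 8 + 0.5·112.2/12 = 12.675.

q_1* = 8.2925, q_2* = 12.675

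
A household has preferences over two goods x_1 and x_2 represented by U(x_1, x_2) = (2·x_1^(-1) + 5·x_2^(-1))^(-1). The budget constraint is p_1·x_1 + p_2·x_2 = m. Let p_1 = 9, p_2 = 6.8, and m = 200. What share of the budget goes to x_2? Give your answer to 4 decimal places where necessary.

share on x_2 = 0.5788

MU_x_1 ∝ 2·x_1^(-2), MU_x_2 ∝ 5·x_2^(-2), so MRS = (2/5)·(x_2/x_1)^(2) = p_1/p_2.
Hence x_2/x_1 = ((5/2)·p_1/p_2)^(1/(2)), i.e. raised to the 0.5 power.
Substitute x_2 = (x_2/x_1)·x_1 into the budget: x_1* = m/(p_1 + p_2·(x_2/x_1)).
Numerically x_2/x_1 = 1.819017, so x_1* = 200/(9 + 6.8·1.819017) = 9.3592 and x_2* = 1.819017·9.3592 = 17.0246.
Expenditure on x_2: 6.8·17.0246 = 115.7671; share = 0.5788.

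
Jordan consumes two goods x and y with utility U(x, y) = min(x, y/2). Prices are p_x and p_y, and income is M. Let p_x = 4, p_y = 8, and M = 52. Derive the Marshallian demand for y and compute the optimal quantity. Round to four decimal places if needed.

y* = 5.2

Demand: x*(p_x,p_y,M) = M/(p_x + 2·p_y), y* = 2·M/(p_x + 2·p_y).
Here 4 + 2·8 = 20, giving y* = 5.2.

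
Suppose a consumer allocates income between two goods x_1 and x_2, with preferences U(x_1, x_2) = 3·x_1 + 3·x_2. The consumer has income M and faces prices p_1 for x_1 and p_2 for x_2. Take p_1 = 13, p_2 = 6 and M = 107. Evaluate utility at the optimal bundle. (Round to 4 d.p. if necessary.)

Perfect substitutes: compare marginal utility per dollar. 3/p_1 vs 3/p_2 → 0.2308 vs 0.5.
x_2 gives more utility per dollar, so spend all income on x_2: x_2* = M/p_2, x_1* = 0.
Numerically: x_1* = 0, x_2* = 17.8333.
Utility at the optimum: U(0, 17.8333) = 53.5.

V = 53.5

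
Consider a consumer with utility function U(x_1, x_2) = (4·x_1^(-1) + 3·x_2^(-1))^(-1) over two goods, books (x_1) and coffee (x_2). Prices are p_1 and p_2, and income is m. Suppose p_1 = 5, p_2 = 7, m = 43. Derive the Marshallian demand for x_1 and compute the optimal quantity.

With the ratio pinned down, the budget gives x_1* = m/(p_1 + p_2·(x_2/x_1)) and x_2* = (x_2/x_1)·x_1*.
Numerically x_2/x_1 = 0.731925, so x_1* = 43/(5 + 7·0.731925) = 4.2476.

x_1* = 4.2476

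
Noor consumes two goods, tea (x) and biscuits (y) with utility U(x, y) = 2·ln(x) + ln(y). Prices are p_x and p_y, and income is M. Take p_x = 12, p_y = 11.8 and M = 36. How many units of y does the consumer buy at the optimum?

Demand: x*(p_x,p_y,M) = 2/3·M/p_x and y* = 1/3·M/p_y.
At p_x=12, p_y=11.8, M=36: y* = 1/3·36/11.8 = 1.0169.

y* = 1.0169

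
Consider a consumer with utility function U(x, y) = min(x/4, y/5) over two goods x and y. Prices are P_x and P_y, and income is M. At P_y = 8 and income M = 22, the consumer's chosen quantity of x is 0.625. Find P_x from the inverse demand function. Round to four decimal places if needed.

With perfect complements, no substitution: consume in ratio x:y = 4:5.
Budget: P_x·x + P_y·(5/4)·x = M, so (4·P_x + 5·P_y)·x = 4·M.
Demand: x*(P_x,P_y,M) = 4·M/(4·P_x + 5·P_y), y* = 5·M/(4·P_x + 5·P_y).
Set x* = 0.625 in the demand function and solve for P_x: P_x = 25.2.

P_x = 25.2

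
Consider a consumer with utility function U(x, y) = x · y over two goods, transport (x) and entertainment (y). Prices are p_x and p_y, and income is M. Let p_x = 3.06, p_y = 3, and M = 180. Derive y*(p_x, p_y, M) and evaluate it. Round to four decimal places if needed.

Demand: x*(p_x,p_y,M) = 0.5·M/p_x and y* = 0.5·M/p_y.
At p_x=3.06, p_y=3, M=180: y* = 0.5·180/3 = 30.

y* = 30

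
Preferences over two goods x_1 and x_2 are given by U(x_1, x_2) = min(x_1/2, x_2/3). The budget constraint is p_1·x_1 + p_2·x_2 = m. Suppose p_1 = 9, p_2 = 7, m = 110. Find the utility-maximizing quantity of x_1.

x_1* = 5.641

Demand: x_1*(p_1,p_2,m) = 2·m/(2·p_1 + 3·p_2), x_2* = 3·m/(2·p_1 + 3·p_2).
Here 2·9 + 3·7 = 39, giving x_1* = 5.641.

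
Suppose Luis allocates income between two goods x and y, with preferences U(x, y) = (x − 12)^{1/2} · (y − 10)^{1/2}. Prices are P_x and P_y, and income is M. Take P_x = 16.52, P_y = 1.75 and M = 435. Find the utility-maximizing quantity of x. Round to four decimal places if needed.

x* = 18.6362

This is Cobb-Douglas in (x−12, y−10): tangency gives 0.5·P_y·(y−10) = 0.5·P_x·(x−12).
After buying the subsistence bundle (12, 10), a share 0.5 of the remaining income goes to x: x* = 12 + 0.5·(M − 12P_x − 10P_y)/P_x.
Discretionary income = 435 − 12·16.52 − 10·1.75 = 219.26; x* = 12 + 0.5·219.26/16.52 = 18.6362.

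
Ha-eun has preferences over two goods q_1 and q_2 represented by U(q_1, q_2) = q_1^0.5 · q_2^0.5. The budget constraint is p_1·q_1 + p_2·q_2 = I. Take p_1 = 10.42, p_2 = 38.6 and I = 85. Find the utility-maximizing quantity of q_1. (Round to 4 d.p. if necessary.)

The MRS is q_2/q_1. Set MRS = p_1/p_2.
So 0.5·p_2·q_2 = 0.5·p_1·q_1; combined with the budget, a share 0.5 of income goes to q_1.
Demand: q_1*(p_1,p_2,I) = 0.5·I/p_1 and q_2* = 0.5·I/p_2.
At p_1=10.42, p_2=38.6, I=85: q_1* = 0.5·85/10.42 = 4.0787.

q_1* = 4.0787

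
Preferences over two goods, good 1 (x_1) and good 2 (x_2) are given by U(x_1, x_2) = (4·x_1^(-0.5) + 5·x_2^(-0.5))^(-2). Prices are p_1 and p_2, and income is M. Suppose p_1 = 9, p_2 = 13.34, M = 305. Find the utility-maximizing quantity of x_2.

MU_x_1 ∝ 4·x_1^(-1.5), MU_x_2 ∝ 5·x_2^(-1.5), so MRS = (4/5)·(x_2/x_1)^(1.5) = p_1/p_2.
Hence x_2/x_1 = ((5/4)·p_1/p_2)^(1/(1.5)), i.e. raised to the 2/3 power.
With the ratio pinned down, the budget gives x_1* = M/(p_1 + p_2·(x_2/x_1)) and x_2* = (x_2/x_1)·x_1*.
Numerically x_2/x_1 = 0.892616, so x_1* = 305/(9 + 13.34·0.892616) = 14.5881 and x_2* = 0.892616·14.5881 = 13.0215.

x_2* = 13.0215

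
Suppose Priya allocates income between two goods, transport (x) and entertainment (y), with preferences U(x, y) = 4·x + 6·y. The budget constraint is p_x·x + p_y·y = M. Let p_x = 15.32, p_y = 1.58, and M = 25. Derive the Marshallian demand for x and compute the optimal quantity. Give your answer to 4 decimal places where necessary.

y gives more utility per dollar, so spend all income on y: y* = M/p_y, x* = 0.
Numerically: x* = 0, y* = 15.8228.

x* = 0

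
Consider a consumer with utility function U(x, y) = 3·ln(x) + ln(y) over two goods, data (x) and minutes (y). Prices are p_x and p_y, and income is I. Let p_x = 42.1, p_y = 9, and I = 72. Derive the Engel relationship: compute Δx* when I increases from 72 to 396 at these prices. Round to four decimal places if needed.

Δx* = 5.772

The MRS is 3·y/x. Set MRS = p_x/p_y.
So 3·p_y·y = p_x·x; combined with the budget, a share 0.75 of income goes to x.
Demand: x*(p_x,p_y,I) = 0.75·I/p_x and y* = 0.25·I/p_y.
At p_x=42.1, p_y=9, I=72: x* = 0.75·72/42.1 = 1.2827.
At I' = 396: x* = 7.0546. Change: 7.0546 − 1.2827 = 5.772.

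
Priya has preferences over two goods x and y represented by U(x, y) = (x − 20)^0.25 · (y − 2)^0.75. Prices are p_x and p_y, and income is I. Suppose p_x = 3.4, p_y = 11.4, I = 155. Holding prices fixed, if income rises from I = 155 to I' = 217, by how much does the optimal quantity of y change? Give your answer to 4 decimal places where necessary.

Discretionary income = 155 − 20·3.4 − 2·11.4 = 64.2; y* = 2 + 0.75·64.2/11.4 = 6.2237.
At I' = 217: y* = 10.3026. Change: 10.3026 − 6.2237 = 4.0789.

Δy* = 4.0789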